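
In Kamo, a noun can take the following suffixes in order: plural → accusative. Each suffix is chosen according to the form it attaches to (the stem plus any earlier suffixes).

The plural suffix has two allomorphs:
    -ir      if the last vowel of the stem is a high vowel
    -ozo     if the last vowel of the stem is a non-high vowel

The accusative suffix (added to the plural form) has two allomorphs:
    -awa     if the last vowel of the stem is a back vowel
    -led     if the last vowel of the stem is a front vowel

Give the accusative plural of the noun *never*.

*never* — last vowel /e/ (a non-high vowel) → -ozo → *neverozo*.
The last vowel of the plural form *neverozo* is /o/, which is a back vowel, so the accusative suffix is -awa, giving *neverozoawa*.

neverozoawa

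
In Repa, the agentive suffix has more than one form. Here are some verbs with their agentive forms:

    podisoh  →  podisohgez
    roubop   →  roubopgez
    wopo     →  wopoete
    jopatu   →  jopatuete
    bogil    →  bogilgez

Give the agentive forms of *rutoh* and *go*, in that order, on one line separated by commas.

The pattern is consonant vs. vowel: -gez when the stem ends in a consonant (*podisoh*, *roubop*, *bogil*); -ete when the stem ends in a vowel (*wopo*, *jopatu*).
*rutoh* — final sound /h/ (a consonant) → -gez → *rutohgez*.
The final sound of *go* is /o/, which is a vowel, so the suffix is -ete, giving *goete*.

rutohgez, goete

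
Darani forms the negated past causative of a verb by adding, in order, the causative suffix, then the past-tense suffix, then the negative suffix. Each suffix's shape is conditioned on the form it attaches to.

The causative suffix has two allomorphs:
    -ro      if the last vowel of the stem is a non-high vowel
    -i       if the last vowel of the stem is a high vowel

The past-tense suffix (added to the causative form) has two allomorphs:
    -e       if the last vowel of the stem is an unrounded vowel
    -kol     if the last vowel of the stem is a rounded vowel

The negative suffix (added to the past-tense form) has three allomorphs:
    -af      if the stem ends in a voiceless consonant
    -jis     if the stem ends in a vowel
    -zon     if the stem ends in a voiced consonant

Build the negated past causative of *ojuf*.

*ojuf*: last vowel = /u/, a high vowel → -i → *ojufi*.
Since the last vowel of the causative form *ojufi* is /i/ (an unrounded vowel), it takes -e, giving *ojufie*.
The past-tense form *ojufie*: final sound = /e/, a vowel → -jis → *ojufiejis*.

ojufiejis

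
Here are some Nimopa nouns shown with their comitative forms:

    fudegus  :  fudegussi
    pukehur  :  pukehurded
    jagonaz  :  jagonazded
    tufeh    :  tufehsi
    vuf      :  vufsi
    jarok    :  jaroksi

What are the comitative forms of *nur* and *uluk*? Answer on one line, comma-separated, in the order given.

nurded, uluksi

Looking at the final consonant of each stem: -si when the stem ends in a voiceless consonant (*fudegus*, *tufeh*, *vuf*, *jarok*); -ded when the stem ends in a voiced consonant (*pukehur*, *jagonaz*).
The final consonant of *nur* is /r/, which is voiced, so the suffix is -ded, giving *nurded*.
The final consonant of *uluk* is /k/, which is voiceless, so the suffix is -si, giving *uluksi*.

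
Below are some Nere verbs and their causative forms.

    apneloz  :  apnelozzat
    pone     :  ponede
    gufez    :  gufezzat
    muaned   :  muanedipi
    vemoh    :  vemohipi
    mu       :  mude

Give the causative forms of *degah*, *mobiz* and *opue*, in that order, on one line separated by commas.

degahipi, mobizzat, opuede

The suffix is conditioned by the final sound: -zat when the stem ends in a sibilant (*apneloz*, *gufez*); -ipi when the stem ends in a non-sibilant consonant (*muaned*, *vemoh*); -de when the stem ends in a vowel (*pone*, *mu*).
*degah*: final sound = /h/, a non-sibilant consonant → -ipi → *degahipi*.
The final sound of *mobiz* is /z/, which is a sibilant, so the suffix is -zat, giving *mobizzat*.
*opue*: final sound = /e/, a vowel → -de → *opuede*.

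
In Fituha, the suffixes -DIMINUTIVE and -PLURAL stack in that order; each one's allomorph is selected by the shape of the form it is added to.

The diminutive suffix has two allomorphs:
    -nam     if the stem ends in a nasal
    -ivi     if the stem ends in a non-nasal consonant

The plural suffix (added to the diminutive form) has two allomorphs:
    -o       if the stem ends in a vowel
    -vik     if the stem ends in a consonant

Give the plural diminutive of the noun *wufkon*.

The final consonant of *wufkon* is /n/, which is a nasal, so the diminutive suffix is -nam, giving *wufkonnam*.
Since the final sound of the diminutive form *wufkonnam* is /m/ (a consonant), it takes -vik, giving *wufkonnamvik*.

wufkonnamvik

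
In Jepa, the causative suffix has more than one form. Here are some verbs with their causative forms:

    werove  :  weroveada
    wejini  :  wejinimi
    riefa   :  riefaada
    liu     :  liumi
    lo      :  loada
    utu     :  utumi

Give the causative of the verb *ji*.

The suffix is conditioned by the last vowel: -mi when the last vowel of the stem is a high vowel (*wejini*, *liu*, *utu*); -ada when the last vowel of the stem is a non-high vowel (*werove*, *riefa*, *lo*).
Since the last vowel of *ji* is /i/ (a high vowel), it takes -mi, giving *jimi*.

jimi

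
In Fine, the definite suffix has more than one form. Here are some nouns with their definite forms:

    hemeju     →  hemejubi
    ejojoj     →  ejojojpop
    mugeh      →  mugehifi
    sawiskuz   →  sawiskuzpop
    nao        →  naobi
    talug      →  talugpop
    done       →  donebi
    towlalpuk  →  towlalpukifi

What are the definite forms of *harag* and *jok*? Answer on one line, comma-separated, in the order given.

haragpop, jokifi

The suffix is conditioned by the final sound: -ifi when the stem ends in a voiceless consonant (*mugeh*, *towlalpuk*); -pop when the stem ends in a voiced consonant (*ejojoj*, *sawiskuz*, *talug*); -bi when the stem ends in a vowel (*hemeju*, *nao*, *done*).
The final sound of *harag* is /g/, which is a voiced consonant, so the suffix is -pop, giving *haragpop*.
Since the final sound of *jok* is /k/ (a voiceless consonant), it takes -ifi, giving *jokifi*.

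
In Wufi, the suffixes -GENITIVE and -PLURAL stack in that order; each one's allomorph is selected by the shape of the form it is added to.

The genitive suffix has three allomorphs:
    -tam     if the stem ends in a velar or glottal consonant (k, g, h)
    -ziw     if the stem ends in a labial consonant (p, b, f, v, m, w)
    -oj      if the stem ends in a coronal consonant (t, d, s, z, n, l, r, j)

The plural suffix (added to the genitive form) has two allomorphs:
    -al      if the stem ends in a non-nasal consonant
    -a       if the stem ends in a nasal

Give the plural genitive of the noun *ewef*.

*ewef* — final consonant /f/ (labial) → -ziw → *ewefziw*.
The genitive form *ewefziw* — final consonant /w/ (non-nasal) → -al → *ewefziwal*.

ewefziwal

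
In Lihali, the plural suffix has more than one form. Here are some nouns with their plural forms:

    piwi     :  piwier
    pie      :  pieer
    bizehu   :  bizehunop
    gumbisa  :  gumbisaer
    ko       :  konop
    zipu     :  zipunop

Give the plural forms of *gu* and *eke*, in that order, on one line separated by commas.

The suffix is conditioned by the last vowel: -nop when the last vowel of the stem is a rounded vowel (*bizehu*, *ko*, *zipu*); -er when the last vowel of the stem is an unrounded vowel (*piwi*, *pie*, *gumbisa*).
*gu*: last vowel = /u/, a rounded vowel → -nop → *gunop*.
The last vowel of *eke* is /e/, which is an unrounded vowel, so the suffix is -er, giving *ekeer*.

gunop, ekeer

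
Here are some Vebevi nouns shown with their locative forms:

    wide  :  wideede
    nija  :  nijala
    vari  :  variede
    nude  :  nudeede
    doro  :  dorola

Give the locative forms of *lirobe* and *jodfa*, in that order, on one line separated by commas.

The pattern is front/back vowel harmony: -ede when the last vowel of the stem is a front vowel (*wide*, *vari*, *nude*); -la when the last vowel of the stem is a back vowel (*nija*, *doro*).
*lirobe* — last vowel /e/ (a front vowel) → -ede → *lirobeede*.
The last vowel of *jodfa* is /a/, which is a back vowel, so the suffix is -la, giving *jodfala*.

lirobeede, jodfala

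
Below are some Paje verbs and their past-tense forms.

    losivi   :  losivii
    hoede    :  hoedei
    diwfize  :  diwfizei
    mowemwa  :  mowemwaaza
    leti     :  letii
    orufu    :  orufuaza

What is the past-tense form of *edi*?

edii

The alternation tracks the last vowel of the stem — -i when the last vowel of the stem is a front vowel (*losivi*, *hoede*, *diwfize*, *leti*); -aza when the last vowel of the stem is a back vowel (*mowemwa*, *orufu*).
The last vowel of *edi* is /i/, which is a front vowel, so the suffix is -i, giving *edii*.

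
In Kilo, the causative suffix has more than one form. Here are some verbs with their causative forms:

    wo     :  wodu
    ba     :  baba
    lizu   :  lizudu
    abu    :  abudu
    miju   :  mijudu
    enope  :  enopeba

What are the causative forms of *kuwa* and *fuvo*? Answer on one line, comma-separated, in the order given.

kuwaba, fuvodu

Looking at the last vowel of each stem: -du when the last vowel of the stem is a rounded vowel (*wo*, *lizu*, *abu*, *miju*); -ba when the last vowel of the stem is an unrounded vowel (*ba*, *enope*).
Since the last vowel of *kuwa* is /a/ (an unrounded vowel), it takes -ba, giving *kuwaba*.
Since the last vowel of *fuvo* is /o/ (a rounded vowel), it takes -du, giving *fuvodu*.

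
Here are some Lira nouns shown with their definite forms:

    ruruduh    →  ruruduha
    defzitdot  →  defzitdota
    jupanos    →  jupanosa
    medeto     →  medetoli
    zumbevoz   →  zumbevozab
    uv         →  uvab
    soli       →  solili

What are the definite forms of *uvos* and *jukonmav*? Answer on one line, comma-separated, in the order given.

uvosa, jukonmavab

The alternation tracks the final sound of the stem — -a when the stem ends in a voiceless consonant (*ruruduh*, *defzitdot*, *jupanos*); -ab when the stem ends in a voiced consonant (*zumbevoz*, *uv*); -li when the stem ends in a vowel (*medeto*, *soli*).
Since the final sound of *uvos* is /s/ (a voiceless consonant), it takes -a, giving *uvosa*.
*jukonmav* — final sound /v/ (a voiced consonant) → -ab → *jukonmavab*.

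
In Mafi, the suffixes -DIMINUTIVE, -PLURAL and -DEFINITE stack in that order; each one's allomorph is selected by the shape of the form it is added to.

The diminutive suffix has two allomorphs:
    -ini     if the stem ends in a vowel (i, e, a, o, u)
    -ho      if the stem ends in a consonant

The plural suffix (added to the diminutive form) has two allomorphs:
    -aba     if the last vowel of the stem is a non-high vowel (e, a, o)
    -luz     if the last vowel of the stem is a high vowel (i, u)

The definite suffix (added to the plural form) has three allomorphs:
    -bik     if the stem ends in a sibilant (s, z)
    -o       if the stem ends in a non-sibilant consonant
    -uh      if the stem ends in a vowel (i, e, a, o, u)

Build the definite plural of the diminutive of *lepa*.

Since the final sound of *lepa* is /a/ (a vowel), it takes -ini, giving *lepaini*.
Since the last vowel of the diminutive form *lepaini* is /i/ (a high vowel), it takes -luz, giving *lepainiluz*.
The plural form *lepainiluz* — final sound /z/ (a sibilant) → -bik → *lepainiluzbik*.

lepainiluzbik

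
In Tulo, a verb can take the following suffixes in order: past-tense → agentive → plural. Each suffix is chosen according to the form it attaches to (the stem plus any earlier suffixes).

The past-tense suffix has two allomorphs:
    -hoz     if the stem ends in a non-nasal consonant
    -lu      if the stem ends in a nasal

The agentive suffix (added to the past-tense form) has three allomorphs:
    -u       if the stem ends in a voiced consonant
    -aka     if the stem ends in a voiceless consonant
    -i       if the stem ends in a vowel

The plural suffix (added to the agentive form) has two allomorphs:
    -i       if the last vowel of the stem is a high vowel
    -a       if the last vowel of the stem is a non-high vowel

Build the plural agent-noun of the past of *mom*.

Since the final consonant of *mom* is /m/ (a nasal), it takes -lu, giving *momlu*.
The past-tense form *momlu* — final sound /u/ (a vowel) → -i → *momlui*.
Since the last vowel of the agentive form *momlui* is /i/ (a high vowel), it takes -i, giving *momluii*.

momluii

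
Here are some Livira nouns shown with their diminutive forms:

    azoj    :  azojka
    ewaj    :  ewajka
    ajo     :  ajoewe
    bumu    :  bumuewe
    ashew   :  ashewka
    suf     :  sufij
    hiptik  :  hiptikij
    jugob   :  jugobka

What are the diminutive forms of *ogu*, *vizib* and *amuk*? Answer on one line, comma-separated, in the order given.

oguewe, vizibka, amukij

Looking at the final sound of each stem: -ij when the stem ends in a voiceless consonant (*suf*, *hiptik*); -ka when the stem ends in a voiced consonant (*azoj*, *ewaj*, *ashew*, *jugob*); -ewe when the stem ends in a vowel (*ajo*, *bumu*).
Since the final sound of *ogu* is /u/ (a vowel), it takes -ewe, giving *oguewe*.
*vizib* — final sound /b/ (a voiced consonant) → -ka → *vizibka*.
*amuk* — final sound /k/ (a voiceless consonant) → -ij → *amukij*.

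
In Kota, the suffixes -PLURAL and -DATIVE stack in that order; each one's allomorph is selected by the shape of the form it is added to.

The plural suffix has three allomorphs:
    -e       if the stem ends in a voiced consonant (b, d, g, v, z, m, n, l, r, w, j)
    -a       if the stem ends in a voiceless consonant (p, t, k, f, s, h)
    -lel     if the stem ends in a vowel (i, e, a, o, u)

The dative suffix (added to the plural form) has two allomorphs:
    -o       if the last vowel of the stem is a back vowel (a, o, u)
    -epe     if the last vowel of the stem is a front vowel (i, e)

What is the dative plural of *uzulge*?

uzulgelelepe

The final sound of *uzulge* is /e/, which is a vowel, so the plural suffix is -lel, giving *uzulgelel*.
The last vowel of the plural form *uzulgelel* is /e/, which is a front vowel, so the dative suffix is -epe, giving *uzulgelelepe*.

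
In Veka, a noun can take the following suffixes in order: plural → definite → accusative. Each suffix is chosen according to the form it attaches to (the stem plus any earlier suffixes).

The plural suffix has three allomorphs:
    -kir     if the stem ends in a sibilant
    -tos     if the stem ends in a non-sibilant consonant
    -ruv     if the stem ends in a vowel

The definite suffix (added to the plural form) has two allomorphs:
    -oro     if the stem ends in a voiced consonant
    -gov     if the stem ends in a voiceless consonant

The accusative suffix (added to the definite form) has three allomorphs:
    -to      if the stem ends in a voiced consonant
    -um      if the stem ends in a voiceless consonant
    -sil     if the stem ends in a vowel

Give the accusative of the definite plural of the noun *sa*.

*sa*: final sound = /a/, a vowel → -ruv → *saruv*.
The final consonant of the plural form *saruv* is /v/, which is voiced, so the definite suffix is -oro, giving *saruvoro*.
Since the final sound of the definite form *saruvoro* is /o/ (a vowel), it takes -sil, giving *saruvorosil*.

saruvorosil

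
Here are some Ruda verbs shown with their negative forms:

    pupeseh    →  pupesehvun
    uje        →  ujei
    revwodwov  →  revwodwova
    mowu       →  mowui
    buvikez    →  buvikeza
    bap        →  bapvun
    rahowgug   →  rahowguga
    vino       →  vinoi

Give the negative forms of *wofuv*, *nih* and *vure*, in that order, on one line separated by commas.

wofuva, nihvun, vurei

The alternation tracks the final sound of the stem — -vun when the stem ends in a voiceless consonant (*pupeseh*, *bap*); -a when the stem ends in a voiced consonant (*revwodwov*, *buvikez*, *rahowgug*); -i when the stem ends in a vowel (*uje*, *mowu*, *vino*).
*wofuv*: final sound = /v/, a voiced consonant → -a → *wofuva*.
*nih* — final sound /h/ (a voiceless consonant) → -vun → *nihvun*.
Since the final sound of *vure* is /e/ (a vowel), it takes -i, giving *vurei*.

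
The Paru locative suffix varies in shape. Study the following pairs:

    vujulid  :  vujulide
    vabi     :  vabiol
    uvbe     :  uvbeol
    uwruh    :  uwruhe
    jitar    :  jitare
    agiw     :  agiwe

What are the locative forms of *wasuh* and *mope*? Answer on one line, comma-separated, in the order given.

The alternation tracks the final sound of the stem — -e when the stem ends in a consonant (*vujulid*, *uwruh*, *jitar*, *agiw*); -ol when the stem ends in a vowel (*vabi*, *uvbe*).
Since the final sound of *wasuh* is /h/ (a consonant), it takes -e, giving *wasuhe*.
*mope*: final sound = /e/, a vowel → -ol → *mopeol*.

wasuhe, mopeol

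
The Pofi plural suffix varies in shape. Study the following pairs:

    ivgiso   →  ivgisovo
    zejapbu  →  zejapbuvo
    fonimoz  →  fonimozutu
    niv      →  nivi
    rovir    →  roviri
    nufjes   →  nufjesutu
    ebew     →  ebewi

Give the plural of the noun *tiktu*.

tiktuvo

The suffix is conditioned by the final sound: -utu when the stem ends in a sibilant (*fonimoz*, *nufjes*); -i when the stem ends in a non-sibilant consonant (*niv*, *rovir*, *ebew*); -vo when the stem ends in a vowel (*ivgiso*, *zejapbu*).
The final sound of *tiktu* is /u/, which is a vowel, so the suffix is -vo, giving *tiktuvo*.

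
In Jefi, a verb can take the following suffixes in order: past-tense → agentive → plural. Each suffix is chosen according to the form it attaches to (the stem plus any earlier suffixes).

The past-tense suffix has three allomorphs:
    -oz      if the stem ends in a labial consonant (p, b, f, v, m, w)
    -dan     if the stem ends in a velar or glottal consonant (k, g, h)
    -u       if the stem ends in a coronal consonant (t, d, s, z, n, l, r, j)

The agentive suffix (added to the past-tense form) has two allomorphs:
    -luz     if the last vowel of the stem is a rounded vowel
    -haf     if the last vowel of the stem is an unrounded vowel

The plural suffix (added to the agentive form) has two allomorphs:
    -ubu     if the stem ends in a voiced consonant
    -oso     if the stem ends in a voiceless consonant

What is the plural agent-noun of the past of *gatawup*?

gatawupozluzubu

*gatawup*: final consonant = /p/, labial → -oz → *gatawupoz*.
The last vowel of the past-tense form *gatawupoz* is /o/, which is a rounded vowel, so the agentive suffix is -luz, giving *gatawupozluz*.
The final consonant of the agentive form *gatawupozluz* is /z/, which is voiced, so the plural suffix is -ubu, giving *gatawupozluzubu*.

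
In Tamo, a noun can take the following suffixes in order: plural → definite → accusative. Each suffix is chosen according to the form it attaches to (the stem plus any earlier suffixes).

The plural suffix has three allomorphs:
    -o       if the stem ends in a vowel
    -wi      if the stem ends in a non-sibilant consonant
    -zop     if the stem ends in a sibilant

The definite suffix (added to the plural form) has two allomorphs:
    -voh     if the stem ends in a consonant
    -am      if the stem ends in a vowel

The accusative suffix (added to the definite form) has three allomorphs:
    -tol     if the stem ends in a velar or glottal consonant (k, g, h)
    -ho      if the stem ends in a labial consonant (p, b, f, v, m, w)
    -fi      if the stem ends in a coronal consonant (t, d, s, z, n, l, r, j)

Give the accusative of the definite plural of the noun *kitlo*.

The final sound of *kitlo* is /o/, which is a vowel, so the plural suffix is -o, giving *kitloo*.
Since the final sound of the plural form *kitloo* is /o/ (a vowel), it takes -am, giving *kitlooam*.
The final consonant of the definite form *kitlooam* is /m/, which is labial, so the accusative suffix is -ho, giving *kitlooamho*.

kitlooamho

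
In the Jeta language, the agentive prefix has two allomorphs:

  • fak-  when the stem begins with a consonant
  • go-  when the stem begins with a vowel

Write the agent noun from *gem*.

The first sound of *gem* is /g/, which is a consonant, so the prefix is fak-, giving *fakgem*.

fakgem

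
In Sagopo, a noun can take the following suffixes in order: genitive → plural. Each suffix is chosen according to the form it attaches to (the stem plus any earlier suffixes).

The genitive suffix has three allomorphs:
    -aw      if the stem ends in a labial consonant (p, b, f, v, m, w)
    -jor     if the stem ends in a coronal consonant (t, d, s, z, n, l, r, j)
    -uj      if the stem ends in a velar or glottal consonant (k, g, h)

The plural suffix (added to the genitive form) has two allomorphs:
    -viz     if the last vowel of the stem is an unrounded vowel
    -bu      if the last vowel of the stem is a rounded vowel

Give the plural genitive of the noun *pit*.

pitjorbu

Since the final consonant of *pit* is /t/ (coronal), it takes -jor, giving *pitjor*.
Since the last vowel of the genitive form *pitjor* is /o/ (a rounded vowel), it takes -bu, giving *pitjorbu*.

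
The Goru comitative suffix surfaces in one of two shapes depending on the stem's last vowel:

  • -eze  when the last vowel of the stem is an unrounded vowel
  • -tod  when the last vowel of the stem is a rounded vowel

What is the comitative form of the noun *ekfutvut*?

ekfutvuttod

The last vowel of *ekfutvut* is /u/, which is a rounded vowel, so the suffix is -tod, giving *ekfutvuttod*.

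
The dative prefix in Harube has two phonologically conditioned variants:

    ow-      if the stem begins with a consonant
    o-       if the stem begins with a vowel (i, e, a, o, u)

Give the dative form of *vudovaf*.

owvudovaf

The first sound of *vudovaf* is /v/, which is a consonant, so the prefix is ow-, giving *owvudovaf*.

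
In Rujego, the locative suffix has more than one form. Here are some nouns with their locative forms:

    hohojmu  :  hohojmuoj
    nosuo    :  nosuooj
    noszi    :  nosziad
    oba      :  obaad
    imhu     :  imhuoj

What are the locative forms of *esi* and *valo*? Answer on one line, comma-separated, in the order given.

The alternation tracks the last vowel of the stem — -oj when the last vowel of the stem is a rounded vowel (*hohojmu*, *nosuo*, *imhu*); -ad when the last vowel of the stem is an unrounded vowel (*noszi*, *oba*).
Since the last vowel of *esi* is /i/ (an unrounded vowel), it takes -ad, giving *esiad*.
The last vowel of *valo* is /o/, which is a rounded vowel, so the suffix is -oj, giving *valooj*.

esiad, valooj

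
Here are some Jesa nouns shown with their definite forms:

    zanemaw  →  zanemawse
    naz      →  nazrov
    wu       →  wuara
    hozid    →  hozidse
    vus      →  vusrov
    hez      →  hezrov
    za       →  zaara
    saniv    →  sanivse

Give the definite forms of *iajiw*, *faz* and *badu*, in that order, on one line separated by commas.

iajiwse, fazrov, baduara

Looking at the final sound of each stem: -rov when the stem ends in a sibilant (*naz*, *vus*, *hez*); -se when the stem ends in a non-sibilant consonant (*zanemaw*, *hozid*, *saniv*); -ara when the stem ends in a vowel (*wu*, *za*).
*iajiw*: final sound = /w/, a non-sibilant consonant → -se → *iajiwse*.
*faz* — final sound /z/ (a sibilant) → -rov → *fazrov*.
*badu*: final sound = /u/, a vowel → -ara → *baduara*.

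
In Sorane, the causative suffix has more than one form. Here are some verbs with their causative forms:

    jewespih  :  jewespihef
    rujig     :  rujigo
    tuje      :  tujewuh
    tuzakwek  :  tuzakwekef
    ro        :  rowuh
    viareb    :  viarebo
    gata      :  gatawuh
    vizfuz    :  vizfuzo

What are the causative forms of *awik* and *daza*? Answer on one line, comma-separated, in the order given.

awikef, dazawuh

Looking at the final sound of each stem: -ef when the stem ends in a voiceless consonant (*jewespih*, *tuzakwek*); -o when the stem ends in a voiced consonant (*rujig*, *viareb*, *vizfuz*); -wuh when the stem ends in a vowel (*tuje*, *ro*, *gata*).
The final sound of *awik* is /k/, which is a voiceless consonant, so the suffix is -ef, giving *awikef*.
The final sound of *daza* is /a/, which is a vowel, so the suffix is -wuh, giving *dazawuh*.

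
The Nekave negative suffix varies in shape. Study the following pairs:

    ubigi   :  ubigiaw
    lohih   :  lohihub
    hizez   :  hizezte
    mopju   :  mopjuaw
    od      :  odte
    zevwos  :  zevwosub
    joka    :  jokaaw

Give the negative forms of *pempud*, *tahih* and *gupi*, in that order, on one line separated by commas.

The pattern is voicing of the final sound: -ub when the stem ends in a voiceless consonant (*lohih*, *zevwos*); -te when the stem ends in a voiced consonant (*hizez*, *od*); -aw when the stem ends in a vowel (*ubigi*, *mopju*, *joka*).
*pempud*: final sound = /d/, a voiced consonant → -te → *pempudte*.
*tahih* — final sound /h/ (a voiceless consonant) → -ub → *tahihub*.
The final sound of *gupi* is /i/, which is a vowel, so the suffix is -aw, giving *gupiaw*.

pempudte, tahihub, gupiaw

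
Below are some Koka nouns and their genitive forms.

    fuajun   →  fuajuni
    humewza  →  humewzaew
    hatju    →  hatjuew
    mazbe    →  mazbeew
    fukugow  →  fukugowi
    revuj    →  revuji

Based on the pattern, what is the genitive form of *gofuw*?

gofuwi

Looking at the final sound of each stem: -i when the stem ends in a consonant (*fuajun*, *fukugow*, *revuj*); -ew when the stem ends in a vowel (*humewza*, *hatju*, *mazbe*).
Since the final sound of *gofuw* is /w/ (a consonant), it takes -i, giving *gofuwi*.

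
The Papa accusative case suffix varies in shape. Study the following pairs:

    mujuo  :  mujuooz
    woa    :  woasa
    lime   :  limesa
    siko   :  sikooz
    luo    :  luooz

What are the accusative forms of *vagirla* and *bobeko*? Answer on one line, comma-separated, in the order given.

Looking at the last vowel of each stem: -oz when the last vowel of the stem is a rounded vowel (*mujuo*, *siko*, *luo*); -sa when the last vowel of the stem is an unrounded vowel (*woa*, *lime*).
The last vowel of *vagirla* is /a/, which is an unrounded vowel, so the suffix is -sa, giving *vagirlasa*.
The last vowel of *bobeko* is /o/, which is a rounded vowel, so the suffix is -oz, giving *bobekooz*.

vagirlasa, bobekooz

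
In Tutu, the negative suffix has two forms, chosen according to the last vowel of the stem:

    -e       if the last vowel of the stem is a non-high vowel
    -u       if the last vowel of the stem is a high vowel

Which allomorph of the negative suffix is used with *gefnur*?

Since the last vowel of *gefnur* is /u/ (a high vowel), it takes -u.

-u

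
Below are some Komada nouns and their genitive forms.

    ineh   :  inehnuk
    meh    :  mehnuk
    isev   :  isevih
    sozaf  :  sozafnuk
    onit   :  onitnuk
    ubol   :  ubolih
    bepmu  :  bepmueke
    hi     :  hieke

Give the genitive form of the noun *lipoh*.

lipohnuk

The alternation tracks the final sound of the stem — -nuk when the stem ends in a voiceless consonant (*ineh*, *meh*, *sozaf*, *onit*); -ih when the stem ends in a voiced consonant (*isev*, *ubol*); -eke when the stem ends in a vowel (*bepmu*, *hi*).
*lipoh*: final sound = /h/, a voiceless consonant → -nuk → *lipohnuk*.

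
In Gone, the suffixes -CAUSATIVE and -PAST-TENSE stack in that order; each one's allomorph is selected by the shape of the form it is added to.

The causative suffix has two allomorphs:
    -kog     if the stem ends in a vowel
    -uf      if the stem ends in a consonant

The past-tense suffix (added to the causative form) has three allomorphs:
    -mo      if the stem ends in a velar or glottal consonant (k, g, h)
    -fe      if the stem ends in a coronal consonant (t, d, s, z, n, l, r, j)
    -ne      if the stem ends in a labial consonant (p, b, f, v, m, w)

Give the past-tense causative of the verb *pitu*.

pitukogmo

Since the final sound of *pitu* is /u/ (a vowel), it takes -kog, giving *pitukog*.
Since the final consonant of the causative form *pitukog* is /g/ (velar/glottal), it takes -mo, giving *pitukogmo*.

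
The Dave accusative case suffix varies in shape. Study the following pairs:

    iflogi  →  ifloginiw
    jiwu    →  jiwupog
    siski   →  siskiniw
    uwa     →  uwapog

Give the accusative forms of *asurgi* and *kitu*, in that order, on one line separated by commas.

asurginiw, kitupog

The pattern is front/back vowel harmony: -niw when the last vowel of the stem is a front vowel (*iflogi*, *siski*); -pog when the last vowel of the stem is a back vowel (*jiwu*, *uwa*).
*asurgi*: last vowel = /i/, a front vowel → -niw → *asurginiw*.
*kitu*: last vowel = /u/, a back vowel → -pog → *kitupog*.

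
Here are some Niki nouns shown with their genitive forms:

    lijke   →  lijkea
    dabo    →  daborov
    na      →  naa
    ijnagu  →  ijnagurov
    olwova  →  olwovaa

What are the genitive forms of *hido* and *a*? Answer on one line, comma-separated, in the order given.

hidorov, aa

The pattern is rounding harmony: -rov when the last vowel of the stem is a rounded vowel (*dabo*, *ijnagu*); -a when the last vowel of the stem is an unrounded vowel (*lijke*, *na*, *olwova*).
Since the last vowel of *hido* is /o/ (a rounded vowel), it takes -rov, giving *hidorov*.
Since the last vowel of *a* is /a/ (an unrounded vowel), it takes -a, giving *aa*.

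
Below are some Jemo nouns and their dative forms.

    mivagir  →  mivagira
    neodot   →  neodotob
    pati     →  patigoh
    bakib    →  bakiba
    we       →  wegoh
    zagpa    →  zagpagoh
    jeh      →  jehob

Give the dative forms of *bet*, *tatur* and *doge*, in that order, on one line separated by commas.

betob, tatura, dogegoh

The suffix is conditioned by the final sound: -ob when the stem ends in a voiceless consonant (*neodot*, *jeh*); -a when the stem ends in a voiced consonant (*mivagir*, *bakib*); -goh when the stem ends in a vowel (*pati*, *we*, *zagpa*).
*bet*: final sound = /t/, a voiceless consonant → -ob → *betob*.
Since the final sound of *tatur* is /r/ (a voiced consonant), it takes -a, giving *tatura*.
*doge*: final sound = /e/, a vowel → -goh → *dogegoh*.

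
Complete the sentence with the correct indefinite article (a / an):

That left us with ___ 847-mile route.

an

The indefinite article is chosen by the initial *sound* of the following word, not its spelling.
The number *847* is spoken "eight hundred …", beginning with /eɪt/ — a vowel sound.
So the article is *an*: That left us with an 847-mile route.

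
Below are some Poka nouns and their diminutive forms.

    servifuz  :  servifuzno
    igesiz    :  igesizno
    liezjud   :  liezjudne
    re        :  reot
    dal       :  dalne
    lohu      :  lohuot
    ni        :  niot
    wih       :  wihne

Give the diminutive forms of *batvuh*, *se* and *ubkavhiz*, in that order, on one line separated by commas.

The pattern is sibilance of the final sound: -no when the stem ends in a sibilant (*servifuz*, *igesiz*); -ne when the stem ends in a non-sibilant consonant (*liezjud*, *dal*, *wih*); -ot when the stem ends in a vowel (*re*, *lohu*, *ni*).
Since the final sound of *batvuh* is /h/ (a non-sibilant consonant), it takes -ne, giving *batvuhne*.
*se*: final sound = /e/, a vowel → -ot → *seot*.
The final sound of *ubkavhiz* is /z/, which is a sibilant, so the suffix is -no, giving *ubkavhizno*.

batvuhne, seot, ubkavhizno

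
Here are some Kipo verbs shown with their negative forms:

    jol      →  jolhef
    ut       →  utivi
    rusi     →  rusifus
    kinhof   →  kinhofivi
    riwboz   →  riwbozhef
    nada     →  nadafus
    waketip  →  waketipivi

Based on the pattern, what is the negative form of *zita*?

zitafus

The alternation tracks the final sound of the stem — -ivi when the stem ends in a voiceless consonant (*ut*, *kinhof*, *waketip*); -hef when the stem ends in a voiced consonant (*jol*, *riwboz*); -fus when the stem ends in a vowel (*rusi*, *nada*).
*zita*: final sound = /a/, a vowel → -fus → *zitafus*.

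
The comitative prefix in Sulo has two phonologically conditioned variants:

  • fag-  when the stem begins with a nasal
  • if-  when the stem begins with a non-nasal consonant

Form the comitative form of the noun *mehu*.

*mehu* — first consonant /m/ (a nasal) → fag- → *fagmehu*.

fagmehu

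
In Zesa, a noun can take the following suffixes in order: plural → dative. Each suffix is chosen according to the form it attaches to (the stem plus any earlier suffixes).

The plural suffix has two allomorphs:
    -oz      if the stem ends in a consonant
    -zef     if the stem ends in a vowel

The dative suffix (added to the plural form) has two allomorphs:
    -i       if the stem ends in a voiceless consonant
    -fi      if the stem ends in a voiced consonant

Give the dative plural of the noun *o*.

*o*: final sound = /o/, a vowel → -zef → *ozef*.
The final consonant of the plural form *ozef* is /f/, which is voiceless, so the dative suffix is -i, giving *ozefi*.

ozefi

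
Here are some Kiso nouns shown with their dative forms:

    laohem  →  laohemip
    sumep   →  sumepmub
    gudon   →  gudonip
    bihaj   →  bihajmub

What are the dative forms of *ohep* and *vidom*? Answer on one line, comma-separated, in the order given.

The suffix is conditioned by the final consonant: -ip when the stem ends in a nasal (*laohem*, *gudon*); -mub when the stem ends in a non-nasal consonant (*sumep*, *bihaj*).
*ohep* — final consonant /p/ (non-nasal) → -mub → *ohepmub*.
*vidom* — final consonant /m/ (a nasal) → -ip → *vidomip*.

ohepmub, vidomip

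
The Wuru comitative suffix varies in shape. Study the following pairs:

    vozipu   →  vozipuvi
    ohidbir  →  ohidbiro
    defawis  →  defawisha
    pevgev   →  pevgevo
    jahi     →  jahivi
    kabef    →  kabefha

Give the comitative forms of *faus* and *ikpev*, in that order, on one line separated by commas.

The pattern is voicing of the final sound: -ha when the stem ends in a voiceless consonant (*defawis*, *kabef*); -o when the stem ends in a voiced consonant (*ohidbir*, *pevgev*); -vi when the stem ends in a vowel (*vozipu*, *jahi*).
Since the final sound of *faus* is /s/ (a voiceless consonant), it takes -ha, giving *fausha*.
Since the final sound of *ikpev* is /v/ (a voiced consonant), it takes -o, giving *ikpevo*.

fausha, ikpevo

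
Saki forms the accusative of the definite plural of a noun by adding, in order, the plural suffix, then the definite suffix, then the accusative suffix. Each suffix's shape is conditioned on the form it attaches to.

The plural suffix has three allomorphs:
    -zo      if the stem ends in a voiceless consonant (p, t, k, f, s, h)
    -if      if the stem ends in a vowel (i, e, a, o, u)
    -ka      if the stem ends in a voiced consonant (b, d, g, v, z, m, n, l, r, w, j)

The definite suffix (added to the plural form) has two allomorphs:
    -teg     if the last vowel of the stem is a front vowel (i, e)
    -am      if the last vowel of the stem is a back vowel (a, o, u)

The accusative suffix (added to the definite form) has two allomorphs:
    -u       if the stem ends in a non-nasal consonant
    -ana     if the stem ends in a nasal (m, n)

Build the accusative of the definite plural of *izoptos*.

izoptoszoamana

*izoptos* — final sound /s/ (a voiceless consonant) → -zo → *izoptoszo*.
Since the last vowel of the plural form *izoptoszo* is /o/ (a back vowel), it takes -am, giving *izoptoszoam*.
The definite form *izoptoszoam*: final consonant = /m/, a nasal → -ana → *izoptoszoamana*.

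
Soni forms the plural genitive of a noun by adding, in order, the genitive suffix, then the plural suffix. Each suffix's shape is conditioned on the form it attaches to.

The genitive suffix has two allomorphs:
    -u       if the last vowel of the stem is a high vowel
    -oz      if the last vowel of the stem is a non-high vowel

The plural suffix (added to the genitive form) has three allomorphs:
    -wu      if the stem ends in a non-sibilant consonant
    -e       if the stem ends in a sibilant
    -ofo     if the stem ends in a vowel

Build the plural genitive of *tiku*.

*tiku*: last vowel = /u/, a high vowel → -u → *tikuu*.
The genitive form *tikuu*: final sound = /u/, a vowel → -ofo → *tikuuofo*.

tikuuofo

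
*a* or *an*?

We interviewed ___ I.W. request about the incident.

The indefinite article is chosen by the initial *sound* of the following word, not its spelling.
The initialism *I.W.* is read letter by letter; the first letter, I, is pronounced /aɪ/, which begins with a vowel sound.
So the article is *an*: We interviewed an I.W. request about the incident.

an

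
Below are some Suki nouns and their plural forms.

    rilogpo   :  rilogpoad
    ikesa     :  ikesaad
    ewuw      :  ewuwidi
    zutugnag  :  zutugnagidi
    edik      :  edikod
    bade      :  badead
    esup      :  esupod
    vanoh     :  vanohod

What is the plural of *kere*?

Looking at the final sound of each stem: -od when the stem ends in a voiceless consonant (*edik*, *esup*, *vanoh*); -idi when the stem ends in a voiced consonant (*ewuw*, *zutugnag*); -ad when the stem ends in a vowel (*rilogpo*, *ikesa*, *bade*).
*kere*: final sound = /e/, a vowel → -ad → *keread*.

keread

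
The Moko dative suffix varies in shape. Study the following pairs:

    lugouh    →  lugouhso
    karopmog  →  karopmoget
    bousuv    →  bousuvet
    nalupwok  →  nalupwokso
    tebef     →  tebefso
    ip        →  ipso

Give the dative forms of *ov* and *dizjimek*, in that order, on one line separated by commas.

ovet, dizjimekso

The alternation tracks the final consonant of the stem — -so when the stem ends in a voiceless consonant (*lugouh*, *nalupwok*, *tebef*, *ip*); -et when the stem ends in a voiced consonant (*karopmog*, *bousuv*).
*ov*: final consonant = /v/, voiced → -et → *ovet*.
*dizjimek* — final consonant /k/ (voiceless) → -so → *dizjimekso*.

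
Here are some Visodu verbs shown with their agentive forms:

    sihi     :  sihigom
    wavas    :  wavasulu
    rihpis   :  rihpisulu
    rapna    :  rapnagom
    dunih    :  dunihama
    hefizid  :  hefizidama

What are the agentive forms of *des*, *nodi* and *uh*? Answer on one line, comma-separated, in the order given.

Looking at the final sound of each stem: -ulu when the stem ends in a sibilant (*wavas*, *rihpis*); -ama when the stem ends in a non-sibilant consonant (*dunih*, *hefizid*); -gom when the stem ends in a vowel (*sihi*, *rapna*).
The final sound of *des* is /s/, which is a sibilant, so the suffix is -ulu, giving *desulu*.
The final sound of *nodi* is /i/, which is a vowel, so the suffix is -gom, giving *nodigom*.
The final sound of *uh* is /h/, which is a non-sibilant consonant, so the suffix is -ama, giving *uhama*.

desulu, nodigom, uhama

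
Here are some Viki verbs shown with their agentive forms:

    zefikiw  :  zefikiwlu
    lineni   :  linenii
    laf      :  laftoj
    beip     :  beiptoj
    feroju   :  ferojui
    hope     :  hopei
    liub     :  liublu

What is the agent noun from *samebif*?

The alternation tracks the final sound of the stem — -toj when the stem ends in a voiceless consonant (*laf*, *beip*); -lu when the stem ends in a voiced consonant (*zefikiw*, *liub*); -i when the stem ends in a vowel (*lineni*, *feroju*, *hope*).
*samebif* — final sound /f/ (a voiceless consonant) → -toj → *samebiftoj*.

samebiftoj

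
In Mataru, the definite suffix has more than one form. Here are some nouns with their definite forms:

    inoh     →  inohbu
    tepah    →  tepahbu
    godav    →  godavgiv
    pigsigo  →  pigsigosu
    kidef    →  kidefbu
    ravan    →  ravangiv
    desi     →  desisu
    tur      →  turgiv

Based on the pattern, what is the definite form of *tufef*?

The pattern is voicing of the final sound: -bu when the stem ends in a voiceless consonant (*inoh*, *tepah*, *kidef*); -giv when the stem ends in a voiced consonant (*godav*, *ravan*, *tur*); -su when the stem ends in a vowel (*pigsigo*, *desi*).
Since the final sound of *tufef* is /f/ (a voiceless consonant), it takes -bu, giving *tufefbu*.

tufefbu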